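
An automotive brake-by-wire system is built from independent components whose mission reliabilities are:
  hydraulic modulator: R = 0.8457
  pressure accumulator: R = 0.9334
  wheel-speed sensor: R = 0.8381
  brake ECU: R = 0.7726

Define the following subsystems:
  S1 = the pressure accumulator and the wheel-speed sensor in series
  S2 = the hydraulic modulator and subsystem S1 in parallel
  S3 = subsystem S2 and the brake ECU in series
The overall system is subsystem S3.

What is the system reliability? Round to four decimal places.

0.7466

Series (pressure accumulator and wheel-speed sensor): 0.933400 × 0.838100 = 0.782283
Parallel (hydraulic modulator and [0.782283]): 1 − (1 − 0.845700)(1 − 0.782283) = 0.966406
Series ([0.966406] and brake ECU): 0.966406 × 0.772600 = 0.7466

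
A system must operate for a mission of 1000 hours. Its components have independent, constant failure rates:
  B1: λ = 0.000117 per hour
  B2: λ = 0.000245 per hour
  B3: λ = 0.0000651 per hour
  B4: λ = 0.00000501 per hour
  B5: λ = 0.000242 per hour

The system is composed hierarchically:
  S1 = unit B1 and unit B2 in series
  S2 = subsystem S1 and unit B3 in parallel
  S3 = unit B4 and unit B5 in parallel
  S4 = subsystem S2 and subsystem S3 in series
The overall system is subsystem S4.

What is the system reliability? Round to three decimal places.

R(B1) = exp(−0.000117 × 1000) = 0.88959
R(B2) = exp(−0.000245 × 1000) = 0.78270
R(B3) = exp(−0.0000651 × 1000) = 0.93697
R(B4) = exp(−0.00000501 × 1000) = 0.99500
R(B5) = exp(−0.000242 × 1000) = 0.78506
Series (B1 and B2): 0.88959 × 0.78270 = 0.69628
Parallel ([0.69628] and B3): 1 − (1 − 0.69628)(1 − 0.93697) = 0.98086
Parallel (B4 and B5): 1 − (1 − 0.99500)(1 − 0.78506) = 0.99893
Series ([0.98086] and [0.99893]): 0.98086 × 0.99893 = 0.980

0.980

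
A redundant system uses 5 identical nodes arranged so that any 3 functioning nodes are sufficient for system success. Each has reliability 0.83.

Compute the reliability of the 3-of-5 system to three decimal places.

0.963

R = Σ_{i=3}^{5} C(5,i) p^i (1−p)^{5−i} with p = 0.83
C(5,3)·0.83^3·0.17^2 = 0.16525
C(5,4)·0.83^4·0.17^1 = 0.40340
C(5,5)·0.83^5·0.17^0 = 0.39390
Sum = 0.963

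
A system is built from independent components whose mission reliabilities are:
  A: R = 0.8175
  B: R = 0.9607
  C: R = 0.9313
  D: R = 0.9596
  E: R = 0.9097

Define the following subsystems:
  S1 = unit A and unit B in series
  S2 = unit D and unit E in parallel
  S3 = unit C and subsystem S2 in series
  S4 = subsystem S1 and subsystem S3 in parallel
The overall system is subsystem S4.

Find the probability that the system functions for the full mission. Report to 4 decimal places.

0.9845

Series (A and B): 0.817500 × 0.960700 = 0.785372
Parallel (D and E): 1 − (1 − 0.959600)(1 − 0.909700) = 0.996352
Series (C and [0.996352]): 0.931300 × 0.996352 = 0.927903
Parallel ([0.785372] and [0.927903]): 1 − (1 − 0.785372)(1 − 0.927903) = 0.9845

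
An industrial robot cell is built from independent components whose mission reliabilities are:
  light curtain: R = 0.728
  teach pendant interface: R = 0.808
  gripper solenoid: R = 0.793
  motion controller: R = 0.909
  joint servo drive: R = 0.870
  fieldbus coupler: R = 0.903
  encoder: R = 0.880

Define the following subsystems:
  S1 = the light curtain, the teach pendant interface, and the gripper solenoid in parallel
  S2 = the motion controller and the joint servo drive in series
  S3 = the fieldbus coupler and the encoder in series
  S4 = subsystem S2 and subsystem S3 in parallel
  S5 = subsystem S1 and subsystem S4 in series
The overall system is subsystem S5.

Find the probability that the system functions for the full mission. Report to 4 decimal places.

0.9467

Parallel (light curtain, teach pendant interface, and gripper solenoid): 1 − (1 − 0.728000)(1 − 0.808000)(1 − 0.793000) = 0.989190
Series (motion controller and joint servo drive): 0.909000 × 0.870000 = 0.790830
Series (fieldbus coupler and encoder): 0.903000 × 0.880000 = 0.794640
Parallel ([0.790830] and [0.794640]): 1 − (1 − 0.790830)(1 − 0.794640) = 0.957045
Series ([0.989190] and [0.957045]): 0.989190 × 0.957045 = 0.9467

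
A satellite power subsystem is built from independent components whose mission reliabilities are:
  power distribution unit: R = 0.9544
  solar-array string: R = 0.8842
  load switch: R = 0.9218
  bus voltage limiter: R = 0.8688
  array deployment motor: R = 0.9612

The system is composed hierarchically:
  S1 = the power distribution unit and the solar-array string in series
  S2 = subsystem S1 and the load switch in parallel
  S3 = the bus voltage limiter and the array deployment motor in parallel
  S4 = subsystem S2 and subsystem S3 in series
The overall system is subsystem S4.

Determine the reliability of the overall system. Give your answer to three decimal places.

0.983

Series (power distribution unit and solar-array string): 0.95440 × 0.88420 = 0.84388
Parallel ([0.84388] and load switch): 1 − (1 − 0.84388)(1 − 0.92180) = 0.98779
Parallel (bus voltage limiter and array deployment motor): 1 − (1 − 0.86880)(1 − 0.96120) = 0.99491
Series ([0.98779] and [0.99491]): 0.98779 × 0.99491 = 0.983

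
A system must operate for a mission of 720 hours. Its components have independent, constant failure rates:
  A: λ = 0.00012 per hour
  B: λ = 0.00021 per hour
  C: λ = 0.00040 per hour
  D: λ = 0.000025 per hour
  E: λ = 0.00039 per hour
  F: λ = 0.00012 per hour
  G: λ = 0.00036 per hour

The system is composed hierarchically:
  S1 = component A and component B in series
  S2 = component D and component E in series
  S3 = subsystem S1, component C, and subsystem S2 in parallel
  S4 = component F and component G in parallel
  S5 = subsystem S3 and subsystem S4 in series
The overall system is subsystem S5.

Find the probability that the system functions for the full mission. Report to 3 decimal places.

0.968

R(A) = exp(−0.00012 × 720) = 0.91723
R(B) = exp(−0.00021 × 720) = 0.85968
R(C) = exp(−0.00040 × 720) = 0.74976
R(D) = exp(−0.000025 × 720) = 0.98216
R(E) = exp(−0.00039 × 720) = 0.75518
R(F) = exp(−0.00012 × 720) = 0.91723
R(G) = exp(−0.00036 × 720) = 0.77167
Series (A and B): 0.91723 × 0.85968 = 0.78852
Series (D and E): 0.98216 × 0.75518 = 0.74171
Parallel ([0.78852], C, and [0.74171]): 1 − (1 − 0.78852)(1 − 0.74976)(1 − 0.74171) = 0.98633
Parallel (F and G): 1 − (1 − 0.91723)(1 − 0.77167) = 0.98110
Series ([0.98633] and [0.98110]): 0.98633 × 0.98110 = 0.968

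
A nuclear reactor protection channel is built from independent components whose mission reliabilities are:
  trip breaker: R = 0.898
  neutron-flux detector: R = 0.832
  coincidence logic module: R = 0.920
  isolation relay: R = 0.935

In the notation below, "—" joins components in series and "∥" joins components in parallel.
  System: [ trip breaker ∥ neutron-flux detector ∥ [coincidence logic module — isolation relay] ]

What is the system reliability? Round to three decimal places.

0.998

Series (coincidence logic module and isolation relay): 0.92000 × 0.93500 = 0.86020
Parallel (trip breaker, neutron-flux detector, and [0.86020]): 1 − (1 − 0.89800)(1 − 0.83200)(1 − 0.86020) = 0.998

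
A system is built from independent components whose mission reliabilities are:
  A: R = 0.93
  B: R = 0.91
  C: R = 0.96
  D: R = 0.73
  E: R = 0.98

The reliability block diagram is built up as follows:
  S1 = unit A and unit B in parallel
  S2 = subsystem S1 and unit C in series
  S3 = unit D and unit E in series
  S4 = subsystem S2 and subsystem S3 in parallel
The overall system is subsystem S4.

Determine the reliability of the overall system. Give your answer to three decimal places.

Parallel (A and B): 1 − (1 − 0.93000)(1 − 0.91000) = 0.99370
Series ([0.99370] and C): 0.99370 × 0.96000 = 0.95395
Series (D and E): 0.73000 × 0.98000 = 0.71540
Parallel ([0.95395] and [0.71540]): 1 − (1 − 0.95395)(1 − 0.71540) = 0.987

0.987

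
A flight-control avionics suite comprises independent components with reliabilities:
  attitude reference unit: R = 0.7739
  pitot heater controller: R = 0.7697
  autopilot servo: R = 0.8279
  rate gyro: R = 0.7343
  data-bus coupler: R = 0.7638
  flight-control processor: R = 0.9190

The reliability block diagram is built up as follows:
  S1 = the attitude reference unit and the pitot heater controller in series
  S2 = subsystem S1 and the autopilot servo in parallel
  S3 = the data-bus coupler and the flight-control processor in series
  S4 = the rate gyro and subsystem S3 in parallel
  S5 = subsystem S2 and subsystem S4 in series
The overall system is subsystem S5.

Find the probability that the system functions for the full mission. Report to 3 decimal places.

Series (attitude reference unit and pitot heater controller): 0.77390 × 0.76970 = 0.59567
Parallel ([0.59567] and autopilot servo): 1 − (1 − 0.59567)(1 − 0.82790) = 0.93041
Series (data-bus coupler and flight-control processor): 0.76380 × 0.91900 = 0.70193
Parallel (rate gyro and [0.70193]): 1 − (1 − 0.73430)(1 − 0.70193) = 0.92080
Series ([0.93041] and [0.92080]): 0.93041 × 0.92080 = 0.857

0.857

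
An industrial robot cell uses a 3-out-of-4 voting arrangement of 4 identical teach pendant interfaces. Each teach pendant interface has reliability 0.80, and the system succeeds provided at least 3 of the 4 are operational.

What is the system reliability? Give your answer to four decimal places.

R = Σ_{i=3}^{4} C(4,i) p^i (1−p)^{4−i} with p = 0.80
C(4,3)·0.80^3·0.20^1 = 0.409600
C(4,4)·0.80^4·0.20^0 = 0.409600
Sum = 0.8192

0.8192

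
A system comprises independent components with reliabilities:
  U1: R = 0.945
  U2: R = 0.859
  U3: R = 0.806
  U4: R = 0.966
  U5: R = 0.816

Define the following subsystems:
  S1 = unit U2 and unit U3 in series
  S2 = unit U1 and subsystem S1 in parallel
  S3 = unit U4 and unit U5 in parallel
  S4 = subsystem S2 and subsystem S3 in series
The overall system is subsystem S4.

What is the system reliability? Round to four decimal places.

0.9769

Series (U2 and U3): 0.859000 × 0.806000 = 0.692354
Parallel (U1 and [0.692354]): 1 − (1 − 0.945000)(1 − 0.692354) = 0.983079
Parallel (U4 and U5): 1 − (1 − 0.966000)(1 − 0.816000) = 0.993744
Series ([0.983079] and [0.993744]): 0.983079 × 0.993744 = 0.9769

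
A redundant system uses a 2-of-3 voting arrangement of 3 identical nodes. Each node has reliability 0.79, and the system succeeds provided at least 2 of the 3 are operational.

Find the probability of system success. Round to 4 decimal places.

0.8862

R = Σ_{i=2}^{3} C(3,i) p^i (1−p)^{3−i} with p = 0.79
C(3,2)·0.79^2·0.21^1 = 0.393183
C(3,3)·0.79^3·0.21^0 = 0.493039
Sum = 0.8862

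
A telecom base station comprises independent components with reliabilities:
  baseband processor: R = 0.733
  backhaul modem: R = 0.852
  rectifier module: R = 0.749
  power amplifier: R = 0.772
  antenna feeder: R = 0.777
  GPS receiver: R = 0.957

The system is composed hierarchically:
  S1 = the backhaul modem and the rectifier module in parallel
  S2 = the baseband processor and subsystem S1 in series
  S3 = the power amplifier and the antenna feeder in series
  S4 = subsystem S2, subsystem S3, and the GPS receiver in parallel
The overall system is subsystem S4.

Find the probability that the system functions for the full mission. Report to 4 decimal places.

Parallel (backhaul modem and rectifier module): 1 − (1 − 0.852000)(1 − 0.749000) = 0.962852
Series (baseband processor and [0.962852]): 0.733000 × 0.962852 = 0.705771
Series (power amplifier and antenna feeder): 0.772000 × 0.777000 = 0.599844
Parallel ([0.705771], [0.599844], and GPS receiver): 1 − (1 − 0.705771)(1 − 0.599844)(1 − 0.957000) = 0.9949

0.9949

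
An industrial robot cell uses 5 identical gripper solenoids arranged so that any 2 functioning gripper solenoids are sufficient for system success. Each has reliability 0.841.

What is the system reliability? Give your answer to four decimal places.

0.9972

R = Σ_{i=2}^{5} C(5,i) p^i (1−p)^{5−i} with p = 0.841
C(5,2)·0.841^2·0.159^3 = 0.028430
C(5,3)·0.841^3·0.159^2 = 0.150377
C(5,4)·0.841^4·0.159^1 = 0.397696
C(5,5)·0.841^5·0.159^0 = 0.420707
Sum = 0.9972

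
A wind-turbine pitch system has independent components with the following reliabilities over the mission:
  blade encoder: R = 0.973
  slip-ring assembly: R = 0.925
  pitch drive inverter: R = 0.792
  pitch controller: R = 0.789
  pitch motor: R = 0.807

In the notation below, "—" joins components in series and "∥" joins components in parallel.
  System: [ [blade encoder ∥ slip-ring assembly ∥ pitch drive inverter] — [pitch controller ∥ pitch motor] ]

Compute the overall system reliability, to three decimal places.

0.959

Parallel (blade encoder, slip-ring assembly, and pitch drive inverter): 1 − (1 − 0.97300)(1 − 0.92500)(1 − 0.79200) = 0.99958
Parallel (pitch controller and pitch motor): 1 − (1 − 0.78900)(1 − 0.80700) = 0.95928
Series ([0.99958] and [0.95928]): 0.99958 × 0.95928 = 0.959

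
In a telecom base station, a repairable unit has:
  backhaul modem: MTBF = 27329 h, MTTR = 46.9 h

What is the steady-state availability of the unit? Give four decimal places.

A(backhaul modem) = MTBF/(MTBF+MTTR) = 27329/(27329+46.9) = 0.9983

0.9983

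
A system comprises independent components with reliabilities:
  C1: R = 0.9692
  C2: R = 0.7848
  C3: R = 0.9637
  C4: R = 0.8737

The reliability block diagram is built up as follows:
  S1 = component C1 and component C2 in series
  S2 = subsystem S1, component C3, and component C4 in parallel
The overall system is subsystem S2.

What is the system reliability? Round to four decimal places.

Series (C1 and C2): 0.969200 × 0.784800 = 0.760628
Parallel ([0.760628], C3, and C4): 1 − (1 − 0.760628)(1 − 0.963700)(1 − 0.873700) = 0.9989

0.9989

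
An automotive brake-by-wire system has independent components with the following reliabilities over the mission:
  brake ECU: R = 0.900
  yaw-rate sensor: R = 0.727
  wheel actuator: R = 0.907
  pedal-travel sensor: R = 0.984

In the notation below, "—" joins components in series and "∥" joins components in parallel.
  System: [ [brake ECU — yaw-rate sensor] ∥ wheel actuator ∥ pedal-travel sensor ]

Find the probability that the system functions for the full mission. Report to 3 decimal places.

Series (brake ECU and yaw-rate sensor): 0.90000 × 0.72700 = 0.65430
Parallel ([0.65430], wheel actuator, and pedal-travel sensor): 1 − (1 − 0.65430)(1 − 0.90700)(1 − 0.98400) = 0.999

0.999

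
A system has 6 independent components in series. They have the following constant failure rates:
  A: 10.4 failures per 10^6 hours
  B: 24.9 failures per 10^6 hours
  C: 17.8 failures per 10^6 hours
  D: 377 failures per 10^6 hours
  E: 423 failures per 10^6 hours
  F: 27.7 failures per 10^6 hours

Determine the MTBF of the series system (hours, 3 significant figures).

1140

Series of exponential components: λ_sys = Σ λ_i
λ_sys = 0.0000104 + 0.0000249 + 0.0000178 + 0.000377 + 0.000423 + 0.0000277 = 8.8080e-04 /h
MTBF = 1 / λ_sys = 1140 h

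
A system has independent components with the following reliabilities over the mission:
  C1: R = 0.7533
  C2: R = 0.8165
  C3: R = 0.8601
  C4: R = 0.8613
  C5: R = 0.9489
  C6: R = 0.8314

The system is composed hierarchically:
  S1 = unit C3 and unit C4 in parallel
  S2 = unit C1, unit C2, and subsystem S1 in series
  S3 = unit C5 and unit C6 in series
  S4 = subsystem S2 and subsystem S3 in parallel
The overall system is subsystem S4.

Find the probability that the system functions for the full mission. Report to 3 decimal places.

Parallel (C3 and C4): 1 − (1 − 0.86010)(1 − 0.86130) = 0.98060
Series (C1, C2, and [0.98060]): 0.75330 × 0.81650 × 0.98060 = 0.60314
Series (C5 and C6): 0.94890 × 0.83140 = 0.78892
Parallel ([0.60314] and [0.78892]): 1 − (1 − 0.60314)(1 − 0.78892) = 0.916

0.916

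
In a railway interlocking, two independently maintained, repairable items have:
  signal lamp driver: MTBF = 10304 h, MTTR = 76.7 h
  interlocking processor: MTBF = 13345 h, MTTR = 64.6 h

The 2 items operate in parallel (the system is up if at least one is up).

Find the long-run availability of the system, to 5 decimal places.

0.99996

A(signal lamp driver) = MTBF/(MTBF+MTTR) = 10304/(10304+76.7) = 0.992611
A(interlocking processor) = MTBF/(MTBF+MTTR) = 13345/(13345+64.6) = 0.995183
Parallel availability: 1 − (1 − 0.992611)(1 − 0.995183) = 0.99996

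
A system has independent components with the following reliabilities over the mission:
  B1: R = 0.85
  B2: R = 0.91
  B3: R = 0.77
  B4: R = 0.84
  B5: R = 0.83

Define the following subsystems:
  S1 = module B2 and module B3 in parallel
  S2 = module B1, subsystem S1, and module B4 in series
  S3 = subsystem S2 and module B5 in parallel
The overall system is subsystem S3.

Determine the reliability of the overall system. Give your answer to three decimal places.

Parallel (B2 and B3): 1 − (1 − 0.91000)(1 − 0.77000) = 0.97930
Series (B1, [0.97930], and B4): 0.85000 × 0.97930 × 0.84000 = 0.69922
Parallel ([0.69922] and B5): 1 − (1 − 0.69922)(1 − 0.83000) = 0.949

0.949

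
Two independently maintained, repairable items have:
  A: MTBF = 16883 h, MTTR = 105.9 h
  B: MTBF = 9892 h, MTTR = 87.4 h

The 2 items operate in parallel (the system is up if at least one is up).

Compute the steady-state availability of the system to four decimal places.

A(A) = MTBF/(MTBF+MTTR) = 16883/(16883+105.9) = 0.993767
A(B) = MTBF/(MTBF+MTTR) = 9892/(9892+87.4) = 0.991242
Parallel availability: 1 − (1 − 0.993767)(1 − 0.991242) = 0.9999

0.9999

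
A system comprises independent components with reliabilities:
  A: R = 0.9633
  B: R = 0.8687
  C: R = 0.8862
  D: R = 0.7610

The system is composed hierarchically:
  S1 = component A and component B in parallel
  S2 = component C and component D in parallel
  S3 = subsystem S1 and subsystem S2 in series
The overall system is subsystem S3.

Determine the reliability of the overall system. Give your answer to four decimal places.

Parallel (A and B): 1 − (1 − 0.963300)(1 − 0.868700) = 0.995181
Parallel (C and D): 1 − (1 − 0.886200)(1 − 0.761000) = 0.972802
Series ([0.995181] and [0.972802]): 0.995181 × 0.972802 = 0.9681

0.9681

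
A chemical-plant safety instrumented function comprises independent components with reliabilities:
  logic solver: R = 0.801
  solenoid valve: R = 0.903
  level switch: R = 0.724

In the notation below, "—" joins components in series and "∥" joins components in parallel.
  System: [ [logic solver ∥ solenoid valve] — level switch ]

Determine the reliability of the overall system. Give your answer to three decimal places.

0.710

Parallel (logic solver and solenoid valve): 1 − (1 − 0.80100)(1 − 0.90300) = 0.98070
Series ([0.98070] and level switch): 0.98070 × 0.72400 = 0.710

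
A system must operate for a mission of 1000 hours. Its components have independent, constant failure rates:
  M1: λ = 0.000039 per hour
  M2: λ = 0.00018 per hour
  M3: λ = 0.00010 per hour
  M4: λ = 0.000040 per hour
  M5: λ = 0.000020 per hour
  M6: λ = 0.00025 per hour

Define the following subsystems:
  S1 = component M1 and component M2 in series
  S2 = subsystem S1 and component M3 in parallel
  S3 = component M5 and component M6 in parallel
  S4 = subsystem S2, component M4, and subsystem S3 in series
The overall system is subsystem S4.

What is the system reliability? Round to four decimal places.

0.9387

R(M1) = exp(−0.000039 × 1000) = 0.961751
R(M2) = exp(−0.00018 × 1000) = 0.835270
R(M3) = exp(−0.00010 × 1000) = 0.904837
R(M4) = exp(−0.000040 × 1000) = 0.960789
R(M5) = exp(−0.000020 × 1000) = 0.980199
R(M6) = exp(−0.00025 × 1000) = 0.778801
Series (M1 and M2): 0.961751 × 0.835270 = 0.803322
Parallel ([0.803322] and M3): 1 − (1 − 0.803322)(1 − 0.904837) = 0.981284
Parallel (M5 and M6): 1 − (1 − 0.980199)(1 − 0.778801) = 0.995620
Series ([0.981284], M4, and [0.995620]): 0.981284 × 0.960789 × 0.995620 = 0.9387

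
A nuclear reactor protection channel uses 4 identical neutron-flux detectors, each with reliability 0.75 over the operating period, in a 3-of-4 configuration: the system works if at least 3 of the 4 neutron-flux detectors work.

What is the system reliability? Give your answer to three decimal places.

R = Σ_{i=3}^{4} C(4,i) p^i (1−p)^{4−i} with p = 0.75
C(4,3)·0.75^3·0.25^1 = 0.42188
C(4,4)·0.75^4·0.25^0 = 0.31641
Sum = 0.738

0.738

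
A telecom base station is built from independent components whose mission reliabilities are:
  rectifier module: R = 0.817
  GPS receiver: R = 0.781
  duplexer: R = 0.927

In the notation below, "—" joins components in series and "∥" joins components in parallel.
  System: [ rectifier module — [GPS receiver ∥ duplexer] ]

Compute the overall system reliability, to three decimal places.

0.804

Parallel (GPS receiver and duplexer): 1 − (1 − 0.78100)(1 − 0.92700) = 0.98401
Series (rectifier module and [0.98401]): 0.81700 × 0.98401 = 0.804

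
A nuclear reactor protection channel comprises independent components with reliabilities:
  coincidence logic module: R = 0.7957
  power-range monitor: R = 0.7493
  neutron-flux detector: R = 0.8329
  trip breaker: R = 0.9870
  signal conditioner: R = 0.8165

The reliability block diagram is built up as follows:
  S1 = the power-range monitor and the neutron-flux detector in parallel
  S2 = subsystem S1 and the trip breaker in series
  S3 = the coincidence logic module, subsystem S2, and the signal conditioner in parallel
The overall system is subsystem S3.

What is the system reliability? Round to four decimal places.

Parallel (power-range monitor and neutron-flux detector): 1 − (1 − 0.749300)(1 − 0.832900) = 0.958108
Series ([0.958108] and trip breaker): 0.958108 × 0.987000 = 0.945653
Parallel (coincidence logic module, [0.945653], and signal conditioner): 1 − (1 − 0.795700)(1 − 0.945653)(1 − 0.816500) = 0.9980

0.9980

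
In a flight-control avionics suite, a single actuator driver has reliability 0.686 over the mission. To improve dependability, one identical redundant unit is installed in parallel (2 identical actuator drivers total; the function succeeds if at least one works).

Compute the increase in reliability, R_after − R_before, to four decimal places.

0.2154

R_before = 0.686
R_after = 1 − (1 − 0.686)^2 = 0.9014
ΔR = 0.9014 − 0.686 = 0.2154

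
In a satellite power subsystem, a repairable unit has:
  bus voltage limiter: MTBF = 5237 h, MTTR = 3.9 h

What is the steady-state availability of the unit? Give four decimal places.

0.9993

A(bus voltage limiter) = MTBF/(MTBF+MTTR) = 5237/(5237+3.9) = 0.9993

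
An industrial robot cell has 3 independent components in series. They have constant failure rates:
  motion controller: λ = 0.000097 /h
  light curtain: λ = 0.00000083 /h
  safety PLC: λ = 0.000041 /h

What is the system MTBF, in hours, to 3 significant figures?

7200

Series of exponential components: λ_sys = Σ λ_i
λ_sys = 0.000097 + 0.00000083 + 0.000041 = 1.3883e-04 /h
MTBF = 1 / λ_sys = 7200 h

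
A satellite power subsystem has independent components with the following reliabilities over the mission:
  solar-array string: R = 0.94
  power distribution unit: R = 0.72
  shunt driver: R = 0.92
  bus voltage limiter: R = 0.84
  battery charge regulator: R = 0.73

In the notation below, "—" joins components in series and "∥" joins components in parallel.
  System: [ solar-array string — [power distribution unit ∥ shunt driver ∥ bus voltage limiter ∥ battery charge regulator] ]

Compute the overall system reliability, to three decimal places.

Parallel (power distribution unit, shunt driver, bus voltage limiter, and battery charge regulator): 1 − (1 − 0.72000)(1 − 0.92000)(1 − 0.84000)(1 − 0.73000) = 0.99903
Series (solar-array string and [0.99903]): 0.94000 × 0.99903 = 0.939

0.939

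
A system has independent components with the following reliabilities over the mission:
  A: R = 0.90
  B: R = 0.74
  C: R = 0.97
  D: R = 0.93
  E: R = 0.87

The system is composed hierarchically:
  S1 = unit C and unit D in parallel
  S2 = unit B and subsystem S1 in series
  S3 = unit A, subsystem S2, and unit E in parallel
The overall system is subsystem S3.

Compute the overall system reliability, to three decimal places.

0.997

Parallel (C and D): 1 − (1 − 0.97000)(1 − 0.93000) = 0.99790
Series (B and [0.99790]): 0.74000 × 0.99790 = 0.73845
Parallel (A, [0.73845], and E): 1 − (1 − 0.90000)(1 − 0.73845)(1 − 0.87000) = 0.997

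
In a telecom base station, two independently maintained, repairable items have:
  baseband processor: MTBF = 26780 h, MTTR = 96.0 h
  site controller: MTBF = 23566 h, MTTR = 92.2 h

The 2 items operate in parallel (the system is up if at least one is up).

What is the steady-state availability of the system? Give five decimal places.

0.99999

A(baseband processor) = MTBF/(MTBF+MTTR) = 26780/(26780+96.0) = 0.996428
A(site controller) = MTBF/(MTBF+MTTR) = 23566/(23566+92.2) = 0.996103
Parallel availability: 1 − (1 − 0.996428)(1 − 0.996103) = 0.99999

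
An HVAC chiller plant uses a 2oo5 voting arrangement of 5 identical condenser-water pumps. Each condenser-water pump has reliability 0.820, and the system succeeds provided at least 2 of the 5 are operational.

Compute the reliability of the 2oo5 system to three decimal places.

0.996

R = Σ_{i=2}^{5} C(5,i) p^i (1−p)^{5−i} with p = 0.820
C(5,2)·0.820^2·0.180^3 = 0.03921
C(5,3)·0.820^3·0.180^2 = 0.17864
C(5,4)·0.820^4·0.180^1 = 0.40691
C(5,5)·0.820^5·0.180^0 = 0.37074
Sum = 0.996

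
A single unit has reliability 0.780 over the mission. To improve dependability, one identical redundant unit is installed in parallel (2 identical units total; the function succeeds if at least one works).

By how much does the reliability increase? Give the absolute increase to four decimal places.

R_before = 0.780
R_after = 1 − (1 − 0.780)^2 = 0.9516
ΔR = 0.9516 − 0.780 = 0.1716

0.1716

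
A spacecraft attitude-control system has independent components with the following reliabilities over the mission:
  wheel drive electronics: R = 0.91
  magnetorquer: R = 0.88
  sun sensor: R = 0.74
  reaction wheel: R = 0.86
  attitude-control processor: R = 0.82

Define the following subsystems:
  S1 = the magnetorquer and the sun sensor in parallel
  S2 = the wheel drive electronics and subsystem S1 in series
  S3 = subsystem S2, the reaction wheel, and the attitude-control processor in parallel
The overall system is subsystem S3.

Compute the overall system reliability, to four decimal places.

Parallel (magnetorquer and sun sensor): 1 − (1 − 0.880000)(1 − 0.740000) = 0.968800
Series (wheel drive electronics and [0.968800]): 0.910000 × 0.968800 = 0.881608
Parallel ([0.881608], reaction wheel, and attitude-control processor): 1 − (1 − 0.881608)(1 − 0.860000)(1 − 0.820000) = 0.9970

0.9970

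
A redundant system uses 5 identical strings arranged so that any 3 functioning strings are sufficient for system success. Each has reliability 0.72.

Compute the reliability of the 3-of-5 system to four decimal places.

R = Σ_{i=3}^{5} C(5,i) p^i (1−p)^{5−i} with p = 0.72
C(5,3)·0.72^3·0.28^2 = 0.292626
C(5,4)·0.72^4·0.28^1 = 0.376234
C(5,5)·0.72^5·0.28^0 = 0.193492
Sum = 0.8624

0.8624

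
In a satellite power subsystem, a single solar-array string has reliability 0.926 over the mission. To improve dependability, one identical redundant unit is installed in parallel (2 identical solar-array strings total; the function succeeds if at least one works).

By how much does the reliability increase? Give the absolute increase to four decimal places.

R_before = 0.926
R_after = 1 − (1 − 0.926)^2 = 0.9945
ΔR = 0.9945 − 0.926 = 0.0685

0.0685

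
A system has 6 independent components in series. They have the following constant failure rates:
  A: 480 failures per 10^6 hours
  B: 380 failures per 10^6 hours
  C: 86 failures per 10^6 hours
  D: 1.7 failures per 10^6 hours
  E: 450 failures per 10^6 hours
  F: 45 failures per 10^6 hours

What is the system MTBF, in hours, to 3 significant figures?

693

Series of exponential components: λ_sys = Σ λ_i
λ_sys = 0.00048 + 0.00038 + 0.000086 + 0.0000017 + 0.00045 + 0.000045 = 1.4427e-03 /h
MTBF = 1 / λ_sys = 693 h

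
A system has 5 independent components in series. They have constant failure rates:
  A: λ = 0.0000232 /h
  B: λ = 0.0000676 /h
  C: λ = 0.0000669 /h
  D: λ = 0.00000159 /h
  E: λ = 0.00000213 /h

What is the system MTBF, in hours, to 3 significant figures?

Series of exponential components: λ_sys = Σ λ_i
λ_sys = 0.0000232 + 0.0000676 + 0.0000669 + 0.00000159 + 0.00000213 = 1.6142e-04 /h
MTBF = 1 / λ_sys = 6200 h

6200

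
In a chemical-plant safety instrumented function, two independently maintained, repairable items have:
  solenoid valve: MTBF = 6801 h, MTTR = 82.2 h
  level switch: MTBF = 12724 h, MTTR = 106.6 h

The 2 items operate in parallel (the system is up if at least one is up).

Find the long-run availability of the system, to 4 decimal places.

0.9999

A(solenoid valve) = MTBF/(MTBF+MTTR) = 6801/(6801+82.2) = 0.988058
A(level switch) = MTBF/(MTBF+MTTR) = 12724/(12724+106.6) = 0.991692
Parallel availability: 1 − (1 − 0.988058)(1 − 0.991692) = 0.9999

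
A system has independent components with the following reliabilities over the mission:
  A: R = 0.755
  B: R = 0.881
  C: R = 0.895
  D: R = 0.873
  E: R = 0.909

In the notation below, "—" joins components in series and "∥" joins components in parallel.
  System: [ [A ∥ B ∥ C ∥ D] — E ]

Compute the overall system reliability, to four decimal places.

Parallel (A, B, C, and D): 1 − (1 − 0.755000)(1 − 0.881000)(1 − 0.895000)(1 − 0.873000) = 0.999611
Series ([0.999611] and E): 0.999611 × 0.909000 = 0.9086

0.9086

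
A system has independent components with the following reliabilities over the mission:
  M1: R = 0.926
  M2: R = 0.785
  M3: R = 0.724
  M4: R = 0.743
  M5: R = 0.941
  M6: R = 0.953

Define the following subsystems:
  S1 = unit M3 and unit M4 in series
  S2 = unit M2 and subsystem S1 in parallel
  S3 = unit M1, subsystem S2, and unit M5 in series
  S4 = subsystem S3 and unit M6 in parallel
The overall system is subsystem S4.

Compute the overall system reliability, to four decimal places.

Series (M3 and M4): 0.724000 × 0.743000 = 0.537932
Parallel (M2 and [0.537932]): 1 − (1 − 0.785000)(1 − 0.537932) = 0.900655
Series (M1, [0.900655], and M5): 0.926000 × 0.900655 × 0.941000 = 0.784800
Parallel ([0.784800] and M6): 1 − (1 − 0.784800)(1 − 0.953000) = 0.9899

0.9899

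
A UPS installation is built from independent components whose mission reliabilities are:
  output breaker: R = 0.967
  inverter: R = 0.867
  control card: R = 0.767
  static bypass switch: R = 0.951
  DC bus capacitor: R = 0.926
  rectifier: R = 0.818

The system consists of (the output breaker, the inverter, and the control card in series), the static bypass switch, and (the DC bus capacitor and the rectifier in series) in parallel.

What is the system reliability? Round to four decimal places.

Series (output breaker, inverter, and control card): 0.967000 × 0.867000 × 0.767000 = 0.643044
Series (DC bus capacitor and rectifier): 0.926000 × 0.818000 = 0.757468
Parallel ([0.643044], static bypass switch, and [0.757468]): 1 − (1 − 0.643044)(1 − 0.951000)(1 − 0.757468) = 0.9958

0.9958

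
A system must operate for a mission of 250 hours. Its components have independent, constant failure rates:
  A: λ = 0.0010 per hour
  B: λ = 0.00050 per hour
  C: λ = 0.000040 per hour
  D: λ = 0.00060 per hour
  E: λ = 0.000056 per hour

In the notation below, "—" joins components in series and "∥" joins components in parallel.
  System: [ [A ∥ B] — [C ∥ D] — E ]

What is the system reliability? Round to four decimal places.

0.9591

R(A) = exp(−0.0010 × 250) = 0.778801
R(B) = exp(−0.00050 × 250) = 0.882497
R(C) = exp(−0.000040 × 250) = 0.990050
R(D) = exp(−0.00060 × 250) = 0.860708
R(E) = exp(−0.000056 × 250) = 0.986098
Parallel (A and B): 1 − (1 − 0.778801)(1 − 0.882497) = 0.974008
Parallel (C and D): 1 − (1 − 0.990050)(1 − 0.860708) = 0.998614
Series ([0.974008], [0.998614], and E): 0.974008 × 0.998614 × 0.986098 = 0.9591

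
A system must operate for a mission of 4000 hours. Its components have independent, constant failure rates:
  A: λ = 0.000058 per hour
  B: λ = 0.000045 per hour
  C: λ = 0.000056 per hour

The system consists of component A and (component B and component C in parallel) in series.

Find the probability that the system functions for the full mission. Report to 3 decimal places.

R(A) = exp(−0.000058 × 4000) = 0.79295
R(B) = exp(−0.000045 × 4000) = 0.83527
R(C) = exp(−0.000056 × 4000) = 0.79932
Parallel (B and C): 1 − (1 − 0.83527)(1 − 0.79932) = 0.96694
Series (A and [0.96694]): 0.79295 × 0.96694 = 0.767

0.767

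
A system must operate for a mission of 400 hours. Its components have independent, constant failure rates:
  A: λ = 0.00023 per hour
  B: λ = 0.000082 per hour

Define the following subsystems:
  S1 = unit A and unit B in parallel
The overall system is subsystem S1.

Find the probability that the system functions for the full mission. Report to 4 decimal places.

R(A) = exp(−0.00023 × 400) = 0.912105
R(B) = exp(−0.000082 × 400) = 0.967732
Parallel (A and B): 1 − (1 − 0.912105)(1 − 0.967732) = 0.9972

0.9972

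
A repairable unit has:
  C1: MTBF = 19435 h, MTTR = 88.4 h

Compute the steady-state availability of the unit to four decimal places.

A(C1) = MTBF/(MTBF+MTTR) = 19435/(19435+88.4) = 0.9955

0.9955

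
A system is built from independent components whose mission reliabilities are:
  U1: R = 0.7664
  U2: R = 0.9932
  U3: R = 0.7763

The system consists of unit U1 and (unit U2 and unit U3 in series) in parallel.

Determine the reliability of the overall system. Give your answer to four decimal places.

Series (U2 and U3): 0.993200 × 0.776300 = 0.771021
Parallel (U1 and [0.771021]): 1 − (1 − 0.766400)(1 − 0.771021) = 0.9465

0.9465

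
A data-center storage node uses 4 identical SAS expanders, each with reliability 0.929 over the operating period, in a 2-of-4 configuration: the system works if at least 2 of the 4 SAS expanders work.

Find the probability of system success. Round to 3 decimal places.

R = Σ_{i=2}^{4} C(4,i) p^i (1−p)^{4−i} with p = 0.929
C(4,2)·0.929^2·0.071^2 = 0.02610
C(4,3)·0.929^3·0.071^1 = 0.22770
C(4,4)·0.929^4·0.071^0 = 0.74484
Sum = 0.999

0.999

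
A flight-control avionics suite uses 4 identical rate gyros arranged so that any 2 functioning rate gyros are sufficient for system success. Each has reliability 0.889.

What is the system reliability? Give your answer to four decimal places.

R = Σ_{i=2}^{4} C(4,i) p^i (1−p)^{4−i} with p = 0.889
C(4,2)·0.889^2·0.111^2 = 0.058425
C(4,3)·0.889^3·0.111^1 = 0.311952
C(4,4)·0.889^4·0.111^0 = 0.624607
Sum = 0.9950

0.9950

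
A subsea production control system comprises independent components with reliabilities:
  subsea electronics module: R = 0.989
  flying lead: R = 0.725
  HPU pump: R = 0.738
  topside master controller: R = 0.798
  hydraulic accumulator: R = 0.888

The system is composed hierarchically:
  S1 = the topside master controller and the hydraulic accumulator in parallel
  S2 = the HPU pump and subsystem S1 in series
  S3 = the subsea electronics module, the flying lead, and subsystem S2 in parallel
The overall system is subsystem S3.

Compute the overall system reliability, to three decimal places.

Parallel (topside master controller and hydraulic accumulator): 1 − (1 − 0.79800)(1 − 0.88800) = 0.97738
Series (HPU pump and [0.97738]): 0.73800 × 0.97738 = 0.72131
Parallel (subsea electronics module, flying lead, and [0.72131]): 1 − (1 − 0.98900)(1 − 0.72500)(1 − 0.72131) = 0.999

0.999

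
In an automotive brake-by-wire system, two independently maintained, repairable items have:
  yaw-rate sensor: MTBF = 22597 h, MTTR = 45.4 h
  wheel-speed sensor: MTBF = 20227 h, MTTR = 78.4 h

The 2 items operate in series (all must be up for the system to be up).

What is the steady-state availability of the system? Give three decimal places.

A(yaw-rate sensor) = MTBF/(MTBF+MTTR) = 22597/(22597+45.4) = 0.997995
A(wheel-speed sensor) = MTBF/(MTBF+MTTR) = 20227/(20227+78.4) = 0.996139
Series availability: 0.997995 × 0.996139 = 0.994

0.994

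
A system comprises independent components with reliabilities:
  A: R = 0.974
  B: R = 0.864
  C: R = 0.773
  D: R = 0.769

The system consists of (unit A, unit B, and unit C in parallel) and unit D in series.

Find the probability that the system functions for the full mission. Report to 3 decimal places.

0.768

Parallel (A, B, and C): 1 − (1 − 0.97400)(1 − 0.86400)(1 − 0.77300) = 0.99920
Series ([0.99920] and D): 0.99920 × 0.76900 = 0.768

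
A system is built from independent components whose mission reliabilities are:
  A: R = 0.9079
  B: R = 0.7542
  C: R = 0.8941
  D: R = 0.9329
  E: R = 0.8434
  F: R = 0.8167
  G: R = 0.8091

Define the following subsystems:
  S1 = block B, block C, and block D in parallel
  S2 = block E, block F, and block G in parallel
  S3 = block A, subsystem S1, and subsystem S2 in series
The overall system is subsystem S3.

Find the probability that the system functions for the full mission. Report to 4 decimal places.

0.9013

Parallel (B, C, and D): 1 − (1 − 0.754200)(1 − 0.894100)(1 − 0.932900) = 0.998253
Parallel (E, F, and G): 1 − (1 − 0.843400)(1 − 0.816700)(1 − 0.809100) = 0.994520
Series (A, [0.998253], and [0.994520]): 0.907900 × 0.998253 × 0.994520 = 0.9013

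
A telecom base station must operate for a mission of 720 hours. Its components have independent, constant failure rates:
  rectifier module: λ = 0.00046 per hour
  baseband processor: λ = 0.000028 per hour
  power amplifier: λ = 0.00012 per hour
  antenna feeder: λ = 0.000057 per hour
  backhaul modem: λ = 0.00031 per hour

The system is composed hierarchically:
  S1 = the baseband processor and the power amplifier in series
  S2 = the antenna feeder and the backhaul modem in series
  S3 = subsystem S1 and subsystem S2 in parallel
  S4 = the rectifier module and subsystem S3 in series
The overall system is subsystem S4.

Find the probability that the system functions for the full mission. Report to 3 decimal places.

0.701

R(rectifier module) = exp(−0.00046 × 720) = 0.71806
R(baseband processor) = exp(−0.000028 × 720) = 0.98004
R(power amplifier) = exp(−0.00012 × 720) = 0.91723
R(antenna feeder) = exp(−0.000057 × 720) = 0.95979
R(backhaul modem) = exp(−0.00031 × 720) = 0.79995
Series (baseband processor and power amplifier): 0.98004 × 0.91723 = 0.89892
Series (antenna feeder and backhaul modem): 0.95979 × 0.79995 = 0.76778
Parallel ([0.89892] and [0.76778]): 1 − (1 − 0.89892)(1 − 0.76778) = 0.97653
Series (rectifier module and [0.97653]): 0.71806 × 0.97653 = 0.701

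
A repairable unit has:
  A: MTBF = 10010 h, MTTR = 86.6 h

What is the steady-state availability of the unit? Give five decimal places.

A(A) = MTBF/(MTBF+MTTR) = 10010/(10010+86.6) = 0.99142

0.99142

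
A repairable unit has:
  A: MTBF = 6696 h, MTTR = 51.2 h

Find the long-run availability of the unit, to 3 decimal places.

0.992

A(A) = MTBF/(MTBF+MTTR) = 6696/(6696+51.2) = 0.992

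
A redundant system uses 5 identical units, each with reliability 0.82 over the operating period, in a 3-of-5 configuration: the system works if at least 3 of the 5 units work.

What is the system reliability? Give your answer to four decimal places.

R = Σ_{i=3}^{5} C(5,i) p^i (1−p)^{5−i} with p = 0.82
C(5,3)·0.82^3·0.18^2 = 0.178643
C(5,4)·0.82^4·0.18^1 = 0.406910
C(5,5)·0.82^5·0.18^0 = 0.370740
Sum = 0.9563

0.9563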